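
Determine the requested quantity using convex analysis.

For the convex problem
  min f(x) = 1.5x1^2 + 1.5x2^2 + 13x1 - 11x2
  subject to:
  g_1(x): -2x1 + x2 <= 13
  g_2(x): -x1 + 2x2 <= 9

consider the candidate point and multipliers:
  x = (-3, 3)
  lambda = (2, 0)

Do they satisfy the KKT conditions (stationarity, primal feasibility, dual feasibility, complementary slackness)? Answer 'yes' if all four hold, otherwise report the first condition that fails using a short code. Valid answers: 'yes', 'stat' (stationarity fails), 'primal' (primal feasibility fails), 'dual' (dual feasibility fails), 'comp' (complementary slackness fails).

Gradient of f: grad f(x) = Q x + c = (4, -2)
Constraint values g_i(x) = a_i^T x - b_i:
  g_1((-3, 3)) = -4
  g_2((-3, 3)) = 0
Stationarity residual: grad f(x) + sum_i lambda_i a_i = (0, 0)
  -> stationarity OK
Primal feasibility (all g_i <= 0): OK
Dual feasibility (all lambda_i >= 0): OK
Complementary slackness (lambda_i * g_i(x) = 0 for all i): FAILS

Verdict: the first failing condition is complementary_slackness -> comp.

comp


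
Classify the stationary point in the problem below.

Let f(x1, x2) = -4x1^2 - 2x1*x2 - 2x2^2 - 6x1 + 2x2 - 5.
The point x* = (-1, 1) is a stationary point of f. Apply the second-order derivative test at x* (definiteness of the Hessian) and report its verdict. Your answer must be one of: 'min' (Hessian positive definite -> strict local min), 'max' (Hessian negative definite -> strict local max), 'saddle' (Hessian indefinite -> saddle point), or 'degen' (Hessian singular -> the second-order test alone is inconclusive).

Compute the Hessian H = grad^2 f:
  H = [[-8, -2], [-2, -4]]
Verify stationarity: grad f(x*) = H x* + g = (0, 0).
Eigenvalues of H: -8.8284, -3.1716.
Both eigenvalues < 0, so H is negative definite -> x* is a strict local max.

max


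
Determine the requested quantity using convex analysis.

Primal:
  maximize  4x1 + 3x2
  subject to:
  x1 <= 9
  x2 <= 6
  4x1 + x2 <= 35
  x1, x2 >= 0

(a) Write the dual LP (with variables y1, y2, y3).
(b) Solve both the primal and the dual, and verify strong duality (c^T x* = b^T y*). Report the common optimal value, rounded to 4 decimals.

The standard primal-dual pair for 'max c^T x s.t. A x <= b, x >= 0' is:
  Dual:  min b^T y  s.t.  A^T y >= c,  y >= 0.

So the dual LP is:
  minimize  9y1 + 6y2 + 35y3
  subject to:
    y1 + 4y3 >= 4
    y2 + y3 >= 3
    y1, y2, y3 >= 0

Solving the primal: x* = (7.25, 6).
  primal value c^T x* = 47.
Solving the dual: y* = (0, 2, 1).
  dual value b^T y* = 47.
Strong duality: c^T x* = b^T y*. Confirmed.

47


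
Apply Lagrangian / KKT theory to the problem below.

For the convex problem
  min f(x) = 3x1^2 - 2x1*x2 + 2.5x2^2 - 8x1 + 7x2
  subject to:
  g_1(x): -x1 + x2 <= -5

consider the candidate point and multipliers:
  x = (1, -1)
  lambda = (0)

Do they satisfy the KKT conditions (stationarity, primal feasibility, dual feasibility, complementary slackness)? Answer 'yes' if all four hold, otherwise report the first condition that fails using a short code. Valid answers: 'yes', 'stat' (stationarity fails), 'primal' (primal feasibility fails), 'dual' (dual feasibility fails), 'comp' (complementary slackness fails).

Gradient of f: grad f(x) = Q x + c = (0, 0)
Constraint values g_i(x) = a_i^T x - b_i:
  g_1((1, -1)) = 3
Stationarity residual: grad f(x) + sum_i lambda_i a_i = (0, 0)
  -> stationarity OK
Primal feasibility (all g_i <= 0): FAILS
Dual feasibility (all lambda_i >= 0): OK
Complementary slackness (lambda_i * g_i(x) = 0 for all i): OK

Verdict: the first failing condition is primal_feasibility -> primal.

primal


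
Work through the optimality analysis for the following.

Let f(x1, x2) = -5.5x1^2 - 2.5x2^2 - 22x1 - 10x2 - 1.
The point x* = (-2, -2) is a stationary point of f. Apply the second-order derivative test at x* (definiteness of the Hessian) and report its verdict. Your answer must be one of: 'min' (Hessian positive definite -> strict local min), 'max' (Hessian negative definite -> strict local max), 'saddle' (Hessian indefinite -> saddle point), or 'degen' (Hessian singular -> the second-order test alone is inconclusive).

Compute the Hessian H = grad^2 f:
  H = [[-11, 0], [0, -5]]
Verify stationarity: grad f(x*) = H x* + g = (0, 0).
Eigenvalues of H: -11, -5.
Both eigenvalues < 0, so H is negative definite -> x* is a strict local max.

max


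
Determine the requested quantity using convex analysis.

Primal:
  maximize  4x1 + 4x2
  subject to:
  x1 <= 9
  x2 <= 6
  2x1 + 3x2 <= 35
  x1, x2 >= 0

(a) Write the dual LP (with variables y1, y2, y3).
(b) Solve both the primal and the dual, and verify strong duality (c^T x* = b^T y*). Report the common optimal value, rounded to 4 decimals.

The standard primal-dual pair for 'max c^T x s.t. A x <= b, x >= 0' is:
  Dual:  min b^T y  s.t.  A^T y >= c,  y >= 0.

So the dual LP is:
  minimize  9y1 + 6y2 + 35y3
  subject to:
    y1 + 2y3 >= 4
    y2 + 3y3 >= 4
    y1, y2, y3 >= 0

Solving the primal: x* = (9, 5.6667).
  primal value c^T x* = 58.6667.
Solving the dual: y* = (1.3333, 0, 1.3333).
  dual value b^T y* = 58.6667.
Strong duality: c^T x* = b^T y*. Confirmed.

58.6667


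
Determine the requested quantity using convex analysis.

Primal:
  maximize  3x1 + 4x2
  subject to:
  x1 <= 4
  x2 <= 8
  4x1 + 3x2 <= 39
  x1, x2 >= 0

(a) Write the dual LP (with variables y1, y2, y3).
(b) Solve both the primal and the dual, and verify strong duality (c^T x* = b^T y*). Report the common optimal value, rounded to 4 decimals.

The standard primal-dual pair for 'max c^T x s.t. A x <= b, x >= 0' is:
  Dual:  min b^T y  s.t.  A^T y >= c,  y >= 0.

So the dual LP is:
  minimize  4y1 + 8y2 + 39y3
  subject to:
    y1 + 4y3 >= 3
    y2 + 3y3 >= 4
    y1, y2, y3 >= 0

Solving the primal: x* = (3.75, 8).
  primal value c^T x* = 43.25.
Solving the dual: y* = (0, 1.75, 0.75).
  dual value b^T y* = 43.25.
Strong duality: c^T x* = b^T y*. Confirmed.

43.25


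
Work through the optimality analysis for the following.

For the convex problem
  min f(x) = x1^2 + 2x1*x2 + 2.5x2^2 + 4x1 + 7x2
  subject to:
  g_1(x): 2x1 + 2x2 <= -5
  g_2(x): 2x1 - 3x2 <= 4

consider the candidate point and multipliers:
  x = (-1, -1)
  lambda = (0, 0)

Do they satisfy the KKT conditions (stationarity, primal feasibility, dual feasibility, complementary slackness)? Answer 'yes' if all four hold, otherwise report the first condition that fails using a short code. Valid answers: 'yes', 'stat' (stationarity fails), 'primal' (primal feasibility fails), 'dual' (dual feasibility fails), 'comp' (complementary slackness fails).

Gradient of f: grad f(x) = Q x + c = (0, 0)
Constraint values g_i(x) = a_i^T x - b_i:
  g_1((-1, -1)) = 1
  g_2((-1, -1)) = -3
Stationarity residual: grad f(x) + sum_i lambda_i a_i = (0, 0)
  -> stationarity OK
Primal feasibility (all g_i <= 0): FAILS
Dual feasibility (all lambda_i >= 0): OK
Complementary slackness (lambda_i * g_i(x) = 0 for all i): OK

Verdict: the first failing condition is primal_feasibility -> primal.

primal


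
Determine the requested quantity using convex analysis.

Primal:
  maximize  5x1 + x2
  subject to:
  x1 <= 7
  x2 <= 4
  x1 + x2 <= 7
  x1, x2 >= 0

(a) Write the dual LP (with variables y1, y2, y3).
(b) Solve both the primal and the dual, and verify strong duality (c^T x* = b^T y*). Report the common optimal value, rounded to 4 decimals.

The standard primal-dual pair for 'max c^T x s.t. A x <= b, x >= 0' is:
  Dual:  min b^T y  s.t.  A^T y >= c,  y >= 0.

So the dual LP is:
  minimize  7y1 + 4y2 + 7y3
  subject to:
    y1 + y3 >= 5
    y2 + y3 >= 1
    y1, y2, y3 >= 0

Solving the primal: x* = (7, 0).
  primal value c^T x* = 35.
Solving the dual: y* = (4, 0, 1).
  dual value b^T y* = 35.
Strong duality: c^T x* = b^T y*. Confirmed.

35


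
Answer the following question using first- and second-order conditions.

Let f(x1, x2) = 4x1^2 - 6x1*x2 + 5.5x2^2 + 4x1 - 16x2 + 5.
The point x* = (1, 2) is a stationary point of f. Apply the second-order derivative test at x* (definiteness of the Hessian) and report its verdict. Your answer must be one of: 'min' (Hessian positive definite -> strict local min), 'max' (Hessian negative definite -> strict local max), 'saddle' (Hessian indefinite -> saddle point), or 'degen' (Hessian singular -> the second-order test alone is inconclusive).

Compute the Hessian H = grad^2 f:
  H = [[8, -6], [-6, 11]]
Verify stationarity: grad f(x*) = H x* + g = (0, 0).
Eigenvalues of H: 3.3153, 15.6847.
Both eigenvalues > 0, so H is positive definite -> x* is a strict local min.

min


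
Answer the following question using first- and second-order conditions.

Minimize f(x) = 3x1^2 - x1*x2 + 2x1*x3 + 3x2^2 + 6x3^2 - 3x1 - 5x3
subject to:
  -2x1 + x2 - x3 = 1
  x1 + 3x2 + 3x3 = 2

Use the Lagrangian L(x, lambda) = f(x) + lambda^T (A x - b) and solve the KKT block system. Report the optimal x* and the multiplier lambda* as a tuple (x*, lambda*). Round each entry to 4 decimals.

Form the Lagrangian:
  L(x, lambda) = (1/2) x^T Q x + c^T x + lambda^T (A x - b)
Stationarity (grad_x L = 0): Q x + c + A^T lambda = 0.
Primal feasibility: A x = b.

This gives the KKT block system:
  [ Q   A^T ] [ x     ]   [-c ]
  [ A    0  ] [ lambda ] = [ b ]

Solving the linear system:
  x*      = (-0.405, 0.4959, 0.3058)
  lambda* = (-2.7603, -0.2066)
  f(x*)   = 1.4298

x* = (-0.405, 0.4959, 0.3058), lambda* = (-2.7603, -0.2066)


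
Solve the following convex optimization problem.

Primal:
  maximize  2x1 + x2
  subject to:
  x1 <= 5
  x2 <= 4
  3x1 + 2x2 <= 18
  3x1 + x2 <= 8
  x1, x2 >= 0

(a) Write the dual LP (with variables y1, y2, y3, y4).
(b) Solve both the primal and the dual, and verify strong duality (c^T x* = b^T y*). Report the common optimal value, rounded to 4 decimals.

The standard primal-dual pair for 'max c^T x s.t. A x <= b, x >= 0' is:
  Dual:  min b^T y  s.t.  A^T y >= c,  y >= 0.

So the dual LP is:
  minimize  5y1 + 4y2 + 18y3 + 8y4
  subject to:
    y1 + 3y3 + 3y4 >= 2
    y2 + 2y3 + y4 >= 1
    y1, y2, y3, y4 >= 0

Solving the primal: x* = (1.3333, 4).
  primal value c^T x* = 6.6667.
Solving the dual: y* = (0, 0.3333, 0, 0.6667).
  dual value b^T y* = 6.6667.
Strong duality: c^T x* = b^T y*. Confirmed.

6.6667


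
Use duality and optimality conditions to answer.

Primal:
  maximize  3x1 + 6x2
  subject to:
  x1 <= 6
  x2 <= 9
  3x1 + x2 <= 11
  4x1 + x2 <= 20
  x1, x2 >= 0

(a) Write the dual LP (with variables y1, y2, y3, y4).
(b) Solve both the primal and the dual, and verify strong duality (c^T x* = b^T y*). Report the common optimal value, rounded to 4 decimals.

The standard primal-dual pair for 'max c^T x s.t. A x <= b, x >= 0' is:
  Dual:  min b^T y  s.t.  A^T y >= c,  y >= 0.

So the dual LP is:
  minimize  6y1 + 9y2 + 11y3 + 20y4
  subject to:
    y1 + 3y3 + 4y4 >= 3
    y2 + y3 + y4 >= 6
    y1, y2, y3, y4 >= 0

Solving the primal: x* = (0.6667, 9).
  primal value c^T x* = 56.
Solving the dual: y* = (0, 5, 1, 0).
  dual value b^T y* = 56.
Strong duality: c^T x* = b^T y*. Confirmed.

56


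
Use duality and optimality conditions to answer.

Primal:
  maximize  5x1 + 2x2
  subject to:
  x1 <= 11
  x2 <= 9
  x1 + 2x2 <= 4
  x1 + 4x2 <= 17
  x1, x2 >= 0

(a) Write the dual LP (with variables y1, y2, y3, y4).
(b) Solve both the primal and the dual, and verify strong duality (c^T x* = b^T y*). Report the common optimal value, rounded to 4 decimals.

The standard primal-dual pair for 'max c^T x s.t. A x <= b, x >= 0' is:
  Dual:  min b^T y  s.t.  A^T y >= c,  y >= 0.

So the dual LP is:
  minimize  11y1 + 9y2 + 4y3 + 17y4
  subject to:
    y1 + y3 + y4 >= 5
    y2 + 2y3 + 4y4 >= 2
    y1, y2, y3, y4 >= 0

Solving the primal: x* = (4, 0).
  primal value c^T x* = 20.
Solving the dual: y* = (0, 0, 5, 0).
  dual value b^T y* = 20.
Strong duality: c^T x* = b^T y*. Confirmed.

20


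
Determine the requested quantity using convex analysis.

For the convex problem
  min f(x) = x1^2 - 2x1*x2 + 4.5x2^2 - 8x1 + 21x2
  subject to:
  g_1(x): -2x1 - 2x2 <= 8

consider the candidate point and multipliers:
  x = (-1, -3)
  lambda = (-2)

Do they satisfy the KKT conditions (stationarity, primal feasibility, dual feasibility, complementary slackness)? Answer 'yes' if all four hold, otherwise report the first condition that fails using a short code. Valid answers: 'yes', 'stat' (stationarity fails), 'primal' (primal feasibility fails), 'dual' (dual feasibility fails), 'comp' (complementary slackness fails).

Gradient of f: grad f(x) = Q x + c = (-4, -4)
Constraint values g_i(x) = a_i^T x - b_i:
  g_1((-1, -3)) = 0
Stationarity residual: grad f(x) + sum_i lambda_i a_i = (0, 0)
  -> stationarity OK
Primal feasibility (all g_i <= 0): OK
Dual feasibility (all lambda_i >= 0): FAILS
Complementary slackness (lambda_i * g_i(x) = 0 for all i): OK

Verdict: the first failing condition is dual_feasibility -> dual.

dual


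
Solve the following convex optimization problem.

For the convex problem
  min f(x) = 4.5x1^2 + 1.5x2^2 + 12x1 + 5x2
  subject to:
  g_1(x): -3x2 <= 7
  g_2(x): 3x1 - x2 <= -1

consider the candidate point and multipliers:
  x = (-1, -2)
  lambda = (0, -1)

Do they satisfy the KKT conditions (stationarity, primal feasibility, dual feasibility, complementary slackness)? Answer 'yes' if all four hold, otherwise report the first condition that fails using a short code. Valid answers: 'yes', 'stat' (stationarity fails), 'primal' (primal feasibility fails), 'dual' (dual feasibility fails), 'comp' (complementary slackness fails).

Gradient of f: grad f(x) = Q x + c = (3, -1)
Constraint values g_i(x) = a_i^T x - b_i:
  g_1((-1, -2)) = -1
  g_2((-1, -2)) = 0
Stationarity residual: grad f(x) + sum_i lambda_i a_i = (0, 0)
  -> stationarity OK
Primal feasibility (all g_i <= 0): OK
Dual feasibility (all lambda_i >= 0): FAILS
Complementary slackness (lambda_i * g_i(x) = 0 for all i): OK

Verdict: the first failing condition is dual_feasibility -> dual.

dual


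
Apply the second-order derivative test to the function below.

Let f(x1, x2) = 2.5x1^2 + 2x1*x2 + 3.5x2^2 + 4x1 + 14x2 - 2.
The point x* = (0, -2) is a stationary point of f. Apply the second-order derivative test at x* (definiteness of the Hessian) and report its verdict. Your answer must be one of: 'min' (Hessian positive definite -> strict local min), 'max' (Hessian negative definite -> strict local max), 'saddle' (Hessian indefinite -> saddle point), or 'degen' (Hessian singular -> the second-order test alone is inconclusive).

Compute the Hessian H = grad^2 f:
  H = [[5, 2], [2, 7]]
Verify stationarity: grad f(x*) = H x* + g = (0, 0).
Eigenvalues of H: 3.7639, 8.2361.
Both eigenvalues > 0, so H is positive definite -> x* is a strict local min.

min


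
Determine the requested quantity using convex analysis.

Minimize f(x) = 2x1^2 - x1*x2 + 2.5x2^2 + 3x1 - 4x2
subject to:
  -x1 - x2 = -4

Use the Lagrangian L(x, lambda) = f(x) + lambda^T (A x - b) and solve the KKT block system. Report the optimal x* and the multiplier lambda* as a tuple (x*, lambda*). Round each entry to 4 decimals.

Form the Lagrangian:
  L(x, lambda) = (1/2) x^T Q x + c^T x + lambda^T (A x - b)
Stationarity (grad_x L = 0): Q x + c + A^T lambda = 0.
Primal feasibility: A x = b.

This gives the KKT block system:
  [ Q   A^T ] [ x     ]   [-c ]
  [ A    0  ] [ lambda ] = [ b ]

Solving the linear system:
  x*      = (1.5455, 2.4545)
  lambda* = (6.7273)
  f(x*)   = 10.8636

x* = (1.5455, 2.4545), lambda* = (6.7273)


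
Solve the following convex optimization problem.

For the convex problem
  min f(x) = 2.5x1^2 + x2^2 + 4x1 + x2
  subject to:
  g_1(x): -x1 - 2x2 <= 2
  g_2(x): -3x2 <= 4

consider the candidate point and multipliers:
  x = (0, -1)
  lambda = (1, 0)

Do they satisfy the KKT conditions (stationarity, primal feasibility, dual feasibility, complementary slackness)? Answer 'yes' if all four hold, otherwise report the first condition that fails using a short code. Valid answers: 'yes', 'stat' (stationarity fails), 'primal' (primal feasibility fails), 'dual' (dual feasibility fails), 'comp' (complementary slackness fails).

Gradient of f: grad f(x) = Q x + c = (4, -1)
Constraint values g_i(x) = a_i^T x - b_i:
  g_1((0, -1)) = 0
  g_2((0, -1)) = -1
Stationarity residual: grad f(x) + sum_i lambda_i a_i = (3, -3)
  -> stationarity FAILS
Primal feasibility (all g_i <= 0): OK
Dual feasibility (all lambda_i >= 0): OK
Complementary slackness (lambda_i * g_i(x) = 0 for all i): OK

Verdict: the first failing condition is stationarity -> stat.

stat


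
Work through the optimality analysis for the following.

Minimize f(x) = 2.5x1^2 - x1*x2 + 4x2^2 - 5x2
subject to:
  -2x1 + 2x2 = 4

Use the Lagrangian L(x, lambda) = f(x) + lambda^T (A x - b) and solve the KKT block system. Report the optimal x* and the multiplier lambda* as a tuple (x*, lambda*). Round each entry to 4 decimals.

Form the Lagrangian:
  L(x, lambda) = (1/2) x^T Q x + c^T x + lambda^T (A x - b)
Stationarity (grad_x L = 0): Q x + c + A^T lambda = 0.
Primal feasibility: A x = b.

This gives the KKT block system:
  [ Q   A^T ] [ x     ]   [-c ]
  [ A    0  ] [ lambda ] = [ b ]

Solving the linear system:
  x*      = (-0.8182, 1.1818)
  lambda* = (-2.6364)
  f(x*)   = 2.3182

x* = (-0.8182, 1.1818), lambda* = (-2.6364)


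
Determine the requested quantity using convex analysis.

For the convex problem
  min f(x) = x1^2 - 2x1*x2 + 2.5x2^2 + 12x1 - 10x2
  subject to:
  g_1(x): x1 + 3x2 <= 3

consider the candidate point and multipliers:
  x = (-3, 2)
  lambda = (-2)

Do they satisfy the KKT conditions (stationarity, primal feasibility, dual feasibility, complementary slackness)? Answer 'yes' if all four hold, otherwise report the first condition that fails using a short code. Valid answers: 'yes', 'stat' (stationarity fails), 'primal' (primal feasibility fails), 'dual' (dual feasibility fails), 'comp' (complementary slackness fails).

Gradient of f: grad f(x) = Q x + c = (2, 6)
Constraint values g_i(x) = a_i^T x - b_i:
  g_1((-3, 2)) = 0
Stationarity residual: grad f(x) + sum_i lambda_i a_i = (0, 0)
  -> stationarity OK
Primal feasibility (all g_i <= 0): OK
Dual feasibility (all lambda_i >= 0): FAILS
Complementary slackness (lambda_i * g_i(x) = 0 for all i): OK

Verdict: the first failing condition is dual_feasibility -> dual.

dual


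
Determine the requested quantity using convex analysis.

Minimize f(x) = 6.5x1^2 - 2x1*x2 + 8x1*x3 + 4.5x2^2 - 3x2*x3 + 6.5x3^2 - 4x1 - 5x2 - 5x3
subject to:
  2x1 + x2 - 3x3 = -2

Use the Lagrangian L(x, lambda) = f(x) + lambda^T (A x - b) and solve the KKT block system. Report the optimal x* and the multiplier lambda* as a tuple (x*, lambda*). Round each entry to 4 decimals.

Form the Lagrangian:
  L(x, lambda) = (1/2) x^T Q x + c^T x + lambda^T (A x - b)
Stationarity (grad_x L = 0): Q x + c + A^T lambda = 0.
Primal feasibility: A x = b.

This gives the KKT block system:
  [ Q   A^T ] [ x     ]   [-c ]
  [ A    0  ] [ lambda ] = [ b ]

Solving the linear system:
  x*      = (-0.1661, 0.7148, 0.7942)
  lambda* = (0.6173)
  f(x*)   = -2.8231

x* = (-0.1661, 0.7148, 0.7942), lambda* = (0.6173)


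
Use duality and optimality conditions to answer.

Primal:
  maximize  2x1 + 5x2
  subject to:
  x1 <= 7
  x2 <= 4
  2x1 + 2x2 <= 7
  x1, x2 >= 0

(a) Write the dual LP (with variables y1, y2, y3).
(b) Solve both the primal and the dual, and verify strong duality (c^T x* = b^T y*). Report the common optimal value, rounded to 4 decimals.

The standard primal-dual pair for 'max c^T x s.t. A x <= b, x >= 0' is:
  Dual:  min b^T y  s.t.  A^T y >= c,  y >= 0.

So the dual LP is:
  minimize  7y1 + 4y2 + 7y3
  subject to:
    y1 + 2y3 >= 2
    y2 + 2y3 >= 5
    y1, y2, y3 >= 0

Solving the primal: x* = (0, 3.5).
  primal value c^T x* = 17.5.
Solving the dual: y* = (0, 0, 2.5).
  dual value b^T y* = 17.5.
Strong duality: c^T x* = b^T y*. Confirmed.

17.5


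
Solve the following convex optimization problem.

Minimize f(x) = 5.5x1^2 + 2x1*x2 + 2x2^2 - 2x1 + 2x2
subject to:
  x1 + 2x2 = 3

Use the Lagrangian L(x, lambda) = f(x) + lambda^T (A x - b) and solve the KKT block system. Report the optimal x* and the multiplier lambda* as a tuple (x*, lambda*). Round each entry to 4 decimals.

Form the Lagrangian:
  L(x, lambda) = (1/2) x^T Q x + c^T x + lambda^T (A x - b)
Stationarity (grad_x L = 0): Q x + c + A^T lambda = 0.
Primal feasibility: A x = b.

This gives the KKT block system:
  [ Q   A^T ] [ x     ]   [-c ]
  [ A    0  ] [ lambda ] = [ b ]

Solving the linear system:
  x*      = (0.3, 1.35)
  lambda* = (-4)
  f(x*)   = 7.05

x* = (0.3, 1.35), lambda* = (-4)


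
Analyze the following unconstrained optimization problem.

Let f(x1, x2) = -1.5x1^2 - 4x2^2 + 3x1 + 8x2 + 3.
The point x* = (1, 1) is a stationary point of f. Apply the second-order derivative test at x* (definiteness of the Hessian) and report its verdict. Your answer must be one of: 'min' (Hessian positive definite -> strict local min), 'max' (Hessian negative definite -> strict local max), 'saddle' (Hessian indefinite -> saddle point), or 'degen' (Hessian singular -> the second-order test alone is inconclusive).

Compute the Hessian H = grad^2 f:
  H = [[-3, 0], [0, -8]]
Verify stationarity: grad f(x*) = H x* + g = (0, 0).
Eigenvalues of H: -8, -3.
Both eigenvalues < 0, so H is negative definite -> x* is a strict local max.

max


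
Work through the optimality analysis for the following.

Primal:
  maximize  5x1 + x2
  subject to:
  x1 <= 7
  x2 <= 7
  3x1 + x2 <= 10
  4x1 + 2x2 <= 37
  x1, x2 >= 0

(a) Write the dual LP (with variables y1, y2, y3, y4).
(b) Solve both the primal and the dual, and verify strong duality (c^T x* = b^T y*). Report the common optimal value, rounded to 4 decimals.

The standard primal-dual pair for 'max c^T x s.t. A x <= b, x >= 0' is:
  Dual:  min b^T y  s.t.  A^T y >= c,  y >= 0.

So the dual LP is:
  minimize  7y1 + 7y2 + 10y3 + 37y4
  subject to:
    y1 + 3y3 + 4y4 >= 5
    y2 + y3 + 2y4 >= 1
    y1, y2, y3, y4 >= 0

Solving the primal: x* = (3.3333, 0).
  primal value c^T x* = 16.6667.
Solving the dual: y* = (0, 0, 1.6667, 0).
  dual value b^T y* = 16.6667.
Strong duality: c^T x* = b^T y*. Confirmed.

16.6667


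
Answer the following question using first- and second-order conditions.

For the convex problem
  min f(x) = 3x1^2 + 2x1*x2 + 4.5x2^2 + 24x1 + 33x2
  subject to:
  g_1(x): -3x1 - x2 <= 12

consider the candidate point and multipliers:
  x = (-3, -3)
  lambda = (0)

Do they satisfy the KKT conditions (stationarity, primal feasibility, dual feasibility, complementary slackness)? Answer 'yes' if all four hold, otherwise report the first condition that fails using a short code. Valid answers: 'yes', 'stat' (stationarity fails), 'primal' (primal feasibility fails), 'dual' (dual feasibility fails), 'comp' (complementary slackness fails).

Gradient of f: grad f(x) = Q x + c = (0, 0)
Constraint values g_i(x) = a_i^T x - b_i:
  g_1((-3, -3)) = 0
Stationarity residual: grad f(x) + sum_i lambda_i a_i = (0, 0)
  -> stationarity OK
Primal feasibility (all g_i <= 0): OK
Dual feasibility (all lambda_i >= 0): OK
Complementary slackness (lambda_i * g_i(x) = 0 for all i): OK

Verdict: yes, KKT holds.

yes


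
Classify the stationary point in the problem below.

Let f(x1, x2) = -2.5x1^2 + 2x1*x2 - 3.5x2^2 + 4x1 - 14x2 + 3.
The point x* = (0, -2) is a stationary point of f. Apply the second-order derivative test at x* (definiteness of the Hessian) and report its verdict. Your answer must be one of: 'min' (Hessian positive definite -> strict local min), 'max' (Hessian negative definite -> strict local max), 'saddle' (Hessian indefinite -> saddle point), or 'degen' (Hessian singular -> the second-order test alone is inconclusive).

Compute the Hessian H = grad^2 f:
  H = [[-5, 2], [2, -7]]
Verify stationarity: grad f(x*) = H x* + g = (0, 0).
Eigenvalues of H: -8.2361, -3.7639.
Both eigenvalues < 0, so H is negative definite -> x* is a strict local max.

max


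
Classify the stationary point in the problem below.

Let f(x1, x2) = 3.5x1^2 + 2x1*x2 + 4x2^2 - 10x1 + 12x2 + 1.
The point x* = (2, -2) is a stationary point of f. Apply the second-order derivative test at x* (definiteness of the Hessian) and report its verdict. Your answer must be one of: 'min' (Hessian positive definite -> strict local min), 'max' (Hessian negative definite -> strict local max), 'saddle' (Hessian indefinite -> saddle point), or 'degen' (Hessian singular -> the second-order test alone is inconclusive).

Compute the Hessian H = grad^2 f:
  H = [[7, 2], [2, 8]]
Verify stationarity: grad f(x*) = H x* + g = (0, 0).
Eigenvalues of H: 5.4384, 9.5616.
Both eigenvalues > 0, so H is positive definite -> x* is a strict local min.

min


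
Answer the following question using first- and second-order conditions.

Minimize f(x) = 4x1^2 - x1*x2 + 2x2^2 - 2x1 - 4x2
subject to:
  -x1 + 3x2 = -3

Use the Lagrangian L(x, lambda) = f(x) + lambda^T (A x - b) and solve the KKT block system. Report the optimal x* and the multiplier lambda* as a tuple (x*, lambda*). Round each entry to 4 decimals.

Form the Lagrangian:
  L(x, lambda) = (1/2) x^T Q x + c^T x + lambda^T (A x - b)
Stationarity (grad_x L = 0): Q x + c + A^T lambda = 0.
Primal feasibility: A x = b.

This gives the KKT block system:
  [ Q   A^T ] [ x     ]   [-c ]
  [ A    0  ] [ lambda ] = [ b ]

Solving the linear system:
  x*      = (0.4714, -0.8429)
  lambda* = (2.6143)
  f(x*)   = 5.1357

x* = (0.4714, -0.8429), lambda* = (2.6143)


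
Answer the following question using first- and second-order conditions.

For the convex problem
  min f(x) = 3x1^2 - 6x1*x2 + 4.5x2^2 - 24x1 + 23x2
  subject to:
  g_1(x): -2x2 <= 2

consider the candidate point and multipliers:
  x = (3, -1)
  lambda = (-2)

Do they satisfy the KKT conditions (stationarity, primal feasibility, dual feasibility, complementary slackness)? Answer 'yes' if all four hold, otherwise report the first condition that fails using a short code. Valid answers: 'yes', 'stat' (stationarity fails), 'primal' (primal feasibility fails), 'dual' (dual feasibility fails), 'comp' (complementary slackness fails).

Gradient of f: grad f(x) = Q x + c = (0, -4)
Constraint values g_i(x) = a_i^T x - b_i:
  g_1((3, -1)) = 0
Stationarity residual: grad f(x) + sum_i lambda_i a_i = (0, 0)
  -> stationarity OK
Primal feasibility (all g_i <= 0): OK
Dual feasibility (all lambda_i >= 0): FAILS
Complementary slackness (lambda_i * g_i(x) = 0 for all i): OK

Verdict: the first failing condition is dual_feasibility -> dual.

dual


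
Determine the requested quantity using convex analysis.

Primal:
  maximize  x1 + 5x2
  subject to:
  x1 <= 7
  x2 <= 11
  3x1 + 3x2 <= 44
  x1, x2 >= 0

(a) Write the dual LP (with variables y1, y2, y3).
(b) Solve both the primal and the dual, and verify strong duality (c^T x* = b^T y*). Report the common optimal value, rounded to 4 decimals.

The standard primal-dual pair for 'max c^T x s.t. A x <= b, x >= 0' is:
  Dual:  min b^T y  s.t.  A^T y >= c,  y >= 0.

So the dual LP is:
  minimize  7y1 + 11y2 + 44y3
  subject to:
    y1 + 3y3 >= 1
    y2 + 3y3 >= 5
    y1, y2, y3 >= 0

Solving the primal: x* = (3.6667, 11).
  primal value c^T x* = 58.6667.
Solving the dual: y* = (0, 4, 0.3333).
  dual value b^T y* = 58.6667.
Strong duality: c^T x* = b^T y*. Confirmed.

58.6667


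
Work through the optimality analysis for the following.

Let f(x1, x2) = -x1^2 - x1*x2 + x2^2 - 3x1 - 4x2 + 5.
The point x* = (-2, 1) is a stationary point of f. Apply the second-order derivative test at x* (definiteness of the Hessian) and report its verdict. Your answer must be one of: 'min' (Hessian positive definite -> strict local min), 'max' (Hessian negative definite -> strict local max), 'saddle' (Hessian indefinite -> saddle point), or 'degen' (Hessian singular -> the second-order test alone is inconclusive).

Compute the Hessian H = grad^2 f:
  H = [[-2, -1], [-1, 2]]
Verify stationarity: grad f(x*) = H x* + g = (0, 0).
Eigenvalues of H: -2.2361, 2.2361.
Eigenvalues have mixed signs, so H is indefinite -> x* is a saddle point.

saddle


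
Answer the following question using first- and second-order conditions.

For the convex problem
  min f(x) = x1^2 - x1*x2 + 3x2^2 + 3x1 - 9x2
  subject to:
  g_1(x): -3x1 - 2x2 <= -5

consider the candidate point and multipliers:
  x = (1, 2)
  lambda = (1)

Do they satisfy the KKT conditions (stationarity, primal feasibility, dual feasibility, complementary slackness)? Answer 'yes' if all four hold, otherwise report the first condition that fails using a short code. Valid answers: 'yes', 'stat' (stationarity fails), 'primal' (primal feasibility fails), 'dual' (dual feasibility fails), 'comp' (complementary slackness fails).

Gradient of f: grad f(x) = Q x + c = (3, 2)
Constraint values g_i(x) = a_i^T x - b_i:
  g_1((1, 2)) = -2
Stationarity residual: grad f(x) + sum_i lambda_i a_i = (0, 0)
  -> stationarity OK
Primal feasibility (all g_i <= 0): OK
Dual feasibility (all lambda_i >= 0): OK
Complementary slackness (lambda_i * g_i(x) = 0 for all i): FAILS

Verdict: the first failing condition is complementary_slackness -> comp.

comp


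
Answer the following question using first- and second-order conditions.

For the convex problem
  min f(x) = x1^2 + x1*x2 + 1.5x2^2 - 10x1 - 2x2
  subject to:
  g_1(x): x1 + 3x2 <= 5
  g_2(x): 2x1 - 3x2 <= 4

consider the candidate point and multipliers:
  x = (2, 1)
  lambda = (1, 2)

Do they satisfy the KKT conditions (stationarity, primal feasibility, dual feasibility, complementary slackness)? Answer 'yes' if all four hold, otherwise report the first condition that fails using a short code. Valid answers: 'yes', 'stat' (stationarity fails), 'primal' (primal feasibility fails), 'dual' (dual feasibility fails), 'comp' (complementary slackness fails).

Gradient of f: grad f(x) = Q x + c = (-5, 3)
Constraint values g_i(x) = a_i^T x - b_i:
  g_1((2, 1)) = 0
  g_2((2, 1)) = -3
Stationarity residual: grad f(x) + sum_i lambda_i a_i = (0, 0)
  -> stationarity OK
Primal feasibility (all g_i <= 0): OK
Dual feasibility (all lambda_i >= 0): OK
Complementary slackness (lambda_i * g_i(x) = 0 for all i): FAILS

Verdict: the first failing condition is complementary_slackness -> comp.

comp


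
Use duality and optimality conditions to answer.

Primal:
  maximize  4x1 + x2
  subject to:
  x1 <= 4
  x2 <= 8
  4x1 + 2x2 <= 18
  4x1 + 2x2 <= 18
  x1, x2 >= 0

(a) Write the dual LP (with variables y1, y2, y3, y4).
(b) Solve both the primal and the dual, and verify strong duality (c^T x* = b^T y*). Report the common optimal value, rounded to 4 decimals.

The standard primal-dual pair for 'max c^T x s.t. A x <= b, x >= 0' is:
  Dual:  min b^T y  s.t.  A^T y >= c,  y >= 0.

So the dual LP is:
  minimize  4y1 + 8y2 + 18y3 + 18y4
  subject to:
    y1 + 4y3 + 4y4 >= 4
    y2 + 2y3 + 2y4 >= 1
    y1, y2, y3, y4 >= 0

Solving the primal: x* = (4, 1).
  primal value c^T x* = 17.
Solving the dual: y* = (2, 0, 0.5, 0).
  dual value b^T y* = 17.
Strong duality: c^T x* = b^T y*. Confirmed.

17


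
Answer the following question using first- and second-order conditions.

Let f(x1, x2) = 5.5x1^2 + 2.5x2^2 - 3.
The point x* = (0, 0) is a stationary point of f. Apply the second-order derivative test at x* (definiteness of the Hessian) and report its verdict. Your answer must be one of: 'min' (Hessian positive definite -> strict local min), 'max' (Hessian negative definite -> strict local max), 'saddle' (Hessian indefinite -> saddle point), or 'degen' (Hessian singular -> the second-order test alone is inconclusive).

Compute the Hessian H = grad^2 f:
  H = [[11, 0], [0, 5]]
Verify stationarity: grad f(x*) = H x* + g = (0, 0).
Eigenvalues of H: 5, 11.
Both eigenvalues > 0, so H is positive definite -> x* is a strict local min.

min


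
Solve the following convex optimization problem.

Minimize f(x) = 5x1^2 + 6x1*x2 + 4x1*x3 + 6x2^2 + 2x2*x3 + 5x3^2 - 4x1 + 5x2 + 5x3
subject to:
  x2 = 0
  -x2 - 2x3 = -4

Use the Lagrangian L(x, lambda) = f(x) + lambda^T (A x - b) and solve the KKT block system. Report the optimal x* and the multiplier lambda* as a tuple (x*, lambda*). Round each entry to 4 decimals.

Form the Lagrangian:
  L(x, lambda) = (1/2) x^T Q x + c^T x + lambda^T (A x - b)
Stationarity (grad_x L = 0): Q x + c + A^T lambda = 0.
Primal feasibility: A x = b.

This gives the KKT block system:
  [ Q   A^T ] [ x     ]   [-c ]
  [ A    0  ] [ lambda ] = [ b ]

Solving the linear system:
  x*      = (-0.4, 0, 2)
  lambda* = (5.1, 11.7)
  f(x*)   = 29.2

x* = (-0.4, 0, 2), lambda* = (5.1, 11.7)


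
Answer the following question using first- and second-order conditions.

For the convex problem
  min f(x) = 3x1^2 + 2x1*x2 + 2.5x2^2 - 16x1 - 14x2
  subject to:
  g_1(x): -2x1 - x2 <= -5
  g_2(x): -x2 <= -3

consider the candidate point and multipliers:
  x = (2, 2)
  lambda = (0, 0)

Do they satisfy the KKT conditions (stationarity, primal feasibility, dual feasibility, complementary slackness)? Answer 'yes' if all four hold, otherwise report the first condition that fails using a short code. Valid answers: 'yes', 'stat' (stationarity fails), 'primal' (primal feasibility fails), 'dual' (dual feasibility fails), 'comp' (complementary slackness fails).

Gradient of f: grad f(x) = Q x + c = (0, 0)
Constraint values g_i(x) = a_i^T x - b_i:
  g_1((2, 2)) = -1
  g_2((2, 2)) = 1
Stationarity residual: grad f(x) + sum_i lambda_i a_i = (0, 0)
  -> stationarity OK
Primal feasibility (all g_i <= 0): FAILS
Dual feasibility (all lambda_i >= 0): OK
Complementary slackness (lambda_i * g_i(x) = 0 for all i): OK

Verdict: the first failing condition is primal_feasibility -> primal.

primal


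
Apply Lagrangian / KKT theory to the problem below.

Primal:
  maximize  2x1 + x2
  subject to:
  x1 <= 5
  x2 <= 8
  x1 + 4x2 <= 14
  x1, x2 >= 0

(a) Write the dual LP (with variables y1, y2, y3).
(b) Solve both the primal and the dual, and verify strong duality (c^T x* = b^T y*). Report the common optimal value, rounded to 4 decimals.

The standard primal-dual pair for 'max c^T x s.t. A x <= b, x >= 0' is:
  Dual:  min b^T y  s.t.  A^T y >= c,  y >= 0.

So the dual LP is:
  minimize  5y1 + 8y2 + 14y3
  subject to:
    y1 + y3 >= 2
    y2 + 4y3 >= 1
    y1, y2, y3 >= 0

Solving the primal: x* = (5, 2.25).
  primal value c^T x* = 12.25.
Solving the dual: y* = (1.75, 0, 0.25).
  dual value b^T y* = 12.25.
Strong duality: c^T x* = b^T y*. Confirmed.

12.25


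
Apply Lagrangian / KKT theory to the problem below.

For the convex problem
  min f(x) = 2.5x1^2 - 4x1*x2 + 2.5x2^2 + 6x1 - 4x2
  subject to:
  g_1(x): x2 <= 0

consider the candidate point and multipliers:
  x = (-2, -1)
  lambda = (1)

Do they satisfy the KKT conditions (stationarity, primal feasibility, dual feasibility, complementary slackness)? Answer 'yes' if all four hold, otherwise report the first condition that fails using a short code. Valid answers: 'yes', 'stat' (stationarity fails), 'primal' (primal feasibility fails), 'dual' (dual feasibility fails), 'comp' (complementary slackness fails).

Gradient of f: grad f(x) = Q x + c = (0, -1)
Constraint values g_i(x) = a_i^T x - b_i:
  g_1((-2, -1)) = -1
Stationarity residual: grad f(x) + sum_i lambda_i a_i = (0, 0)
  -> stationarity OK
Primal feasibility (all g_i <= 0): OK
Dual feasibility (all lambda_i >= 0): OK
Complementary slackness (lambda_i * g_i(x) = 0 for all i): FAILS

Verdict: the first failing condition is complementary_slackness -> comp.

comp


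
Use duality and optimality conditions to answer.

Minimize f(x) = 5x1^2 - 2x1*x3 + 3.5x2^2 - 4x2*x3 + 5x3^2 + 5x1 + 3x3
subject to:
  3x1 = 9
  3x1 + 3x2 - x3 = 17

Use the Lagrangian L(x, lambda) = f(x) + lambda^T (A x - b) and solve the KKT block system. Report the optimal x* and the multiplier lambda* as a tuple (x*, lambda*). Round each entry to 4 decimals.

Form the Lagrangian:
  L(x, lambda) = (1/2) x^T Q x + c^T x + lambda^T (A x - b)
Stationarity (grad_x L = 0): Q x + c + A^T lambda = 0.
Primal feasibility: A x = b.

This gives the KKT block system:
  [ Q   A^T ] [ x     ]   [-c ]
  [ A    0  ] [ lambda ] = [ b ]

Solving the linear system:
  x*      = (3, 2.9726, 0.9178)
  lambda* = (-5.3425, -5.7123)
  f(x*)   = 81.4726

x* = (3, 2.9726, 0.9178), lambda* = (-5.3425, -5.7123)


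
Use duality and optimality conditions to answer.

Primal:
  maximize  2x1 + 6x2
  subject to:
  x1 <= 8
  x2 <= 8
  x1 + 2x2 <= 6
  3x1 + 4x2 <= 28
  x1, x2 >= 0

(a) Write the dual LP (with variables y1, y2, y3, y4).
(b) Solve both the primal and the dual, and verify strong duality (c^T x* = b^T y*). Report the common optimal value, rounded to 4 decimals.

The standard primal-dual pair for 'max c^T x s.t. A x <= b, x >= 0' is:
  Dual:  min b^T y  s.t.  A^T y >= c,  y >= 0.

So the dual LP is:
  minimize  8y1 + 8y2 + 6y3 + 28y4
  subject to:
    y1 + y3 + 3y4 >= 2
    y2 + 2y3 + 4y4 >= 6
    y1, y2, y3, y4 >= 0

Solving the primal: x* = (0, 3).
  primal value c^T x* = 18.
Solving the dual: y* = (0, 0, 3, 0).
  dual value b^T y* = 18.
Strong duality: c^T x* = b^T y*. Confirmed.

18


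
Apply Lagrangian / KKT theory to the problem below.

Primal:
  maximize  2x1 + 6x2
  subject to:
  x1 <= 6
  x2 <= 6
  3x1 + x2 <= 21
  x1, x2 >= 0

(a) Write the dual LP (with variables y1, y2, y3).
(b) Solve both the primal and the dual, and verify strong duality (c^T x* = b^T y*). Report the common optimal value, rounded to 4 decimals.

The standard primal-dual pair for 'max c^T x s.t. A x <= b, x >= 0' is:
  Dual:  min b^T y  s.t.  A^T y >= c,  y >= 0.

So the dual LP is:
  minimize  6y1 + 6y2 + 21y3
  subject to:
    y1 + 3y3 >= 2
    y2 + y3 >= 6
    y1, y2, y3 >= 0

Solving the primal: x* = (5, 6).
  primal value c^T x* = 46.
Solving the dual: y* = (0, 5.3333, 0.6667).
  dual value b^T y* = 46.
Strong duality: c^T x* = b^T y*. Confirmed.

46


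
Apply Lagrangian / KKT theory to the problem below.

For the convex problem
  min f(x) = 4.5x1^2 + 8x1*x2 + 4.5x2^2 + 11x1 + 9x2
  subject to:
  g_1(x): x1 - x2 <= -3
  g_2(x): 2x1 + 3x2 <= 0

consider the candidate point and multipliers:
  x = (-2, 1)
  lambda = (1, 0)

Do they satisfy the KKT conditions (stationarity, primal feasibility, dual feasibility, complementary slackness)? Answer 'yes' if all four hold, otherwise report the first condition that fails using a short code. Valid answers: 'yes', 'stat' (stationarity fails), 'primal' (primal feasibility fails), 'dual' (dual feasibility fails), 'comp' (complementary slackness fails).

Gradient of f: grad f(x) = Q x + c = (1, 2)
Constraint values g_i(x) = a_i^T x - b_i:
  g_1((-2, 1)) = 0
  g_2((-2, 1)) = -1
Stationarity residual: grad f(x) + sum_i lambda_i a_i = (2, 1)
  -> stationarity FAILS
Primal feasibility (all g_i <= 0): OK
Dual feasibility (all lambda_i >= 0): OK
Complementary slackness (lambda_i * g_i(x) = 0 for all i): OK

Verdict: the first failing condition is stationarity -> stat.

stat


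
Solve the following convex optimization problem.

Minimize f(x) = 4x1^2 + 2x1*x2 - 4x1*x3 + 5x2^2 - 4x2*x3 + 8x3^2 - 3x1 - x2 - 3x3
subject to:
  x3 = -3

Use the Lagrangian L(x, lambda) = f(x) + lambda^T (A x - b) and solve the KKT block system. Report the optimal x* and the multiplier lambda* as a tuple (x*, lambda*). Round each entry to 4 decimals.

Form the Lagrangian:
  L(x, lambda) = (1/2) x^T Q x + c^T x + lambda^T (A x - b)
Stationarity (grad_x L = 0): Q x + c + A^T lambda = 0.
Primal feasibility: A x = b.

This gives the KKT block system:
  [ Q   A^T ] [ x     ]   [-c ]
  [ A    0  ] [ lambda ] = [ b ]

Solving the linear system:
  x*      = (-0.8947, -0.9211, -3)
  lambda* = (43.7368)
  f(x*)   = 71.9079

x* = (-0.8947, -0.9211, -3), lambda* = (43.7368)


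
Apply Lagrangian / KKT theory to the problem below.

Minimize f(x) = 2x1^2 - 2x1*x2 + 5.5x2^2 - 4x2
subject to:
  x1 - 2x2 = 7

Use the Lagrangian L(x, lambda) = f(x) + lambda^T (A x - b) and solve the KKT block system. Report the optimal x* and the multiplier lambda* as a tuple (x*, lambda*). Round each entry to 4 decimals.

Form the Lagrangian:
  L(x, lambda) = (1/2) x^T Q x + c^T x + lambda^T (A x - b)
Stationarity (grad_x L = 0): Q x + c + A^T lambda = 0.
Primal feasibility: A x = b.

This gives the KKT block system:
  [ Q   A^T ] [ x     ]   [-c ]
  [ A    0  ] [ lambda ] = [ b ]

Solving the linear system:
  x*      = (3, -2)
  lambda* = (-16)
  f(x*)   = 60

x* = (3, -2), lambda* = (-16)
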